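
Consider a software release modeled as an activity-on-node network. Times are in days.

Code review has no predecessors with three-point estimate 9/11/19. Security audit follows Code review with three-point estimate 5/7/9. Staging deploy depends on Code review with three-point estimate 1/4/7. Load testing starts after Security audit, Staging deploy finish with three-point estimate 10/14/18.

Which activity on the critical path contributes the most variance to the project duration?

Code review

te_Code review = (9 + 4·11 + 19)/6 = 72/6 = 12; σ²_Code review = ((19−9)/6)² = 2.778
te_Security audit = (5 + 4·7 + 9)/6 = 42/6 = 7; σ²_Security audit = ((9−5)/6)² = 0.444
te_Staging deploy = (1 + 4·4 + 7)/6 = 24/6 = 4; σ²_Staging deploy = ((7−1)/6)² = 1.000
te_Load testing = (10 + 4·14 + 18)/6 = 84/6 = 14; σ²_Load testing = ((18−10)/6)² = 1.778

Forward pass:
ES_Code review = 0; EF_Code review = 12
ES_Security audit = 12; EF_Security audit = 12+7 = 19
ES_Staging deploy = 12; EF_Staging deploy = 12+4 = 16
ES_Load testing = max(EF_Security audit=19, EF_Staging deploy=16) = 19; EF_Load testing = 19+14 = 33
Expected project duration μ = 33 days. Critical path: Code review → Security audit → Load testing.

Variances on critical path: σ²_Code review=2.778, σ²_Security audit=0.444, σ²_Load testing=1.778.
Largest is σ²_Code review = 2.778.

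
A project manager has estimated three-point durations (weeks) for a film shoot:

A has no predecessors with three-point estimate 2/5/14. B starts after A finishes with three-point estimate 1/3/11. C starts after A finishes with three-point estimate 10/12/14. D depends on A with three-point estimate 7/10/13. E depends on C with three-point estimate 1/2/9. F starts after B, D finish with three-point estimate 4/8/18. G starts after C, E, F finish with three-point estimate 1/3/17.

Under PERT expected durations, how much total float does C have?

4 weeks

te_A = (2 + 4·5 + 14)/6 = 36/6 = 6
te_B = (1 + 4·3 + 11)/6 = 24/6 = 4
te_C = (10 + 4·12 + 14)/6 = 72/6 = 12
te_D = (7 + 4·10 + 13)/6 = 60/6 = 10
te_E = (1 + 4·2 + 9)/6 = 18/6 = 3
te_F = (4 + 4·8 + 18)/6 = 54/6 = 9
te_G = (1 + 4·3 + 17)/6 = 30/6 = 5

Forward pass:
ES_A = 0; EF_A = 6
ES_B = 6; EF_B = 6+4 = 10
ES_C = 6; EF_C = 6+12 = 18
ES_D = 6; EF_D = 6+10 = 16
ES_E = 18; EF_E = 18+3 = 21
ES_F = max(EF_B=10, EF_D=16) = 16; EF_F = 16+9 = 25
ES_G = max(EF_C=18, EF_E=21, EF_F=25) = 25; EF_G = 25+5 = 30
Expected project duration μ = 30 weeks. Critical path: A → D → F → G.

Backward pass:
LF_G = 30; LS_G = 30−5 = 25
LF_F = LS_G = 25; LS_F = 25−9 = 16
LF_E = LS_G = 25; LS_E = 25−3 = 22
LF_D = LS_F = 16; LS_D = 16−10 = 6
LF_C = min(LS_E=22, LS_G=25) = 22; LS_C = 22−12 = 10
LF_B = LS_F = 16; LS_B = 16−4 = 12
LF_A = min(LS_B=12, LS_C=10, LS_D=6) = 6; LS_A = 6−6 = 0
Slack_C = LS_C − ES_C = 10 − 6 = 4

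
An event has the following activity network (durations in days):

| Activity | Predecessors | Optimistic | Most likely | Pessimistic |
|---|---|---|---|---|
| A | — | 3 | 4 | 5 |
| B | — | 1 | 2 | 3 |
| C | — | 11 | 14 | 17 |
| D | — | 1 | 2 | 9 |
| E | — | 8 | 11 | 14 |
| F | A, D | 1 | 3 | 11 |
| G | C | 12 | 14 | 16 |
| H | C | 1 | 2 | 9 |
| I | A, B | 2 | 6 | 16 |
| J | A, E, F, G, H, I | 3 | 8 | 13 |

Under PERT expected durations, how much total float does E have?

te_A = (3 + 4·4 + 5)/6 = 24/6 = 4
te_B = (1 + 4·2 + 3)/6 = 12/6 = 2
te_C = (11 + 4·14 + 17)/6 = 84/6 = 14
te_D = (1 + 4·2 + 9)/6 = 18/6 = 3
te_E = (8 + 4·11 + 14)/6 = 66/6 = 11
te_F = (1 + 4·3 + 11)/6 = 24/6 = 4
te_G = (12 + 4·14 + 16)/6 = 84/6 = 14
te_H = (1 + 4·2 + 9)/6 = 18/6 = 3
te_I = (2 + 4·6 + 16)/6 = 42/6 = 7
te_J = (3 + 4·8 + 13)/6 = 48/6 = 8

Forward pass:
ES_A = 0; EF_A = 4
ES_B = 0; EF_B = 2
ES_C = 0; EF_C = 14
ES_D = 0; EF_D = 3
ES_E = 0; EF_E = 11
ES_F = max(EF_A=4, EF_D=3) = 4; EF_F = 4+4 = 8
ES_G = 14; EF_G = 14+14 = 28
ES_H = 14; EF_H = 14+3 = 17
ES_I = max(EF_A=4, EF_B=2) = 4; EF_I = 4+7 = 11
ES_J = max(EF_A=4, EF_E=11, EF_F=8, EF_G=28, EF_H=17, EF_I=11) = 28; EF_J = 28+8 = 36
Expected project duration μ = 36 days. Critical path: C → G → J.

Backward pass:
LF_J = 36; LS_J = 36−8 = 28
LF_I = LS_J = 28; LS_I = 28−7 = 21
LF_H = LS_J = 28; LS_H = 28−3 = 25
LF_G = LS_J = 28; LS_G = 28−14 = 14
LF_F = LS_J = 28; LS_F = 28−4 = 24
LF_E = LS_J = 28; LS_E = 28−11 = 17
LF_D = LS_F = 24; LS_D = 24−3 = 21
LF_C = min(LS_G=14, LS_H=25) = 14; LS_C = 14−14 = 0
LF_B = LS_I = 21; LS_B = 21−2 = 19
LF_A = min(LS_F=24, LS_I=21, LS_J=28) = 21; LS_A = 21−4 = 17
Slack_E = LS_E − ES_E = 17 − 0 = 17

17 days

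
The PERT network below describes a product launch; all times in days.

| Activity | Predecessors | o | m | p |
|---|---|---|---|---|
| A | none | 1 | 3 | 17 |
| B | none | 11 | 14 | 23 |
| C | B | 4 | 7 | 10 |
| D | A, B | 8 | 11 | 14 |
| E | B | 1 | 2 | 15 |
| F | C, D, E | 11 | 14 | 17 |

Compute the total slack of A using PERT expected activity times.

te_A = (1 + 4·3 + 17)/6 = 30/6 = 5
te_B = (11 + 4·14 + 23)/6 = 90/6 = 15
te_C = (4 + 4·7 + 10)/6 = 42/6 = 7
te_D = (8 + 4·11 + 14)/6 = 66/6 = 11
te_E = (1 + 4·2 + 15)/6 = 24/6 = 4
te_F = (11 + 4·14 + 17)/6 = 84/6 = 14

Forward pass:
ES_A = 0; EF_A = 5
ES_B = 0; EF_B = 15
ES_C = 15; EF_C = 15+7 = 22
ES_D = max(EF_A=5, EF_B=15) = 15; EF_D = 15+11 = 26
ES_E = 15; EF_E = 15+4 = 19
ES_F = max(EF_C=22, EF_D=26, EF_E=19) = 26; EF_F = 26+14 = 40
Expected project duration μ = 40 days. Critical path: B → D → F.

Backward pass:
LF_F = 40; LS_F = 40−14 = 26
LF_E = LS_F = 26; LS_E = 26−4 = 22
LF_D = LS_F = 26; LS_D = 26−11 = 15
LF_C = LS_F = 26; LS_C = 26−7 = 19
LF_B = min(LS_C=19, LS_D=15, LS_E=22) = 15; LS_B = 15−15 = 0
LF_A = LS_D = 15; LS_A = 15−5 = 10
Slack_A = LS_A − ES_A = 10 − 0 = 10

10 days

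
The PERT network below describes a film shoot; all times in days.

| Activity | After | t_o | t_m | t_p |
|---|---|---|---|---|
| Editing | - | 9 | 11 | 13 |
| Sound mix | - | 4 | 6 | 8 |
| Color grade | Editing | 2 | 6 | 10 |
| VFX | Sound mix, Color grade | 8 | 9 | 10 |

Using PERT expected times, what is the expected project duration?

te_Editing = (9 + 4·11 + 13)/6 = 66/6 = 11
te_Sound mix = (4 + 4·6 + 8)/6 = 36/6 = 6
te_Color grade = (2 + 4·6 + 10)/6 = 36/6 = 6
te_VFX = (8 + 4·9 + 10)/6 = 54/6 = 9

Forward pass:
ES_Editing = 0; EF_Editing = 11
ES_Sound mix = 0; EF_Sound mix = 6
ES_Color grade = 11; EF_Color grade = 11+6 = 17
ES_VFX = max(EF_Sound mix=6, EF_Color grade=17) = 17; EF_VFX = 17+9 = 26
Expected project duration μ = 26 days. Critical path: Editing → Color grade → VFX.

26 days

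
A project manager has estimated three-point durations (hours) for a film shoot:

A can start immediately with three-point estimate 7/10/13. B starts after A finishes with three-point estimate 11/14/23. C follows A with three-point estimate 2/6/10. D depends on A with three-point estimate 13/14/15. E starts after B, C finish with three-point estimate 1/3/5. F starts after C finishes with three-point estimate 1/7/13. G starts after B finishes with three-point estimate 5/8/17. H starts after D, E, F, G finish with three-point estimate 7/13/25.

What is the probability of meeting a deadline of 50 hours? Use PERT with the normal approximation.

te_A = (7 + 4·10 + 13)/6 = 60/6 = 10; σ²_A = ((13−7)/6)² = 1.000
te_B = (11 + 4·14 + 23)/6 = 90/6 = 15; σ²_B = ((23−11)/6)² = 4.000
te_C = (2 + 4·6 + 10)/6 = 36/6 = 6; σ²_C = ((10−2)/6)² = 1.778
te_D = (13 + 4·14 + 15)/6 = 84/6 = 14; σ²_D = ((15−13)/6)² = 0.111
te_E = (1 + 4·3 + 5)/6 = 18/6 = 3; σ²_E = ((5−1)/6)² = 0.444
te_F = (1 + 4·7 + 13)/6 = 42/6 = 7; σ²_F = ((13−1)/6)² = 4.000
te_G = (5 + 4·8 + 17)/6 = 54/6 = 9; σ²_G = ((17−5)/6)² = 4.000
te_H = (7 + 4·13 + 25)/6 = 84/6 = 14; σ²_H = ((25−7)/6)² = 9.000

Forward pass:
ES_A = 0; EF_A = 10
ES_B = 10; EF_B = 10+15 = 25
ES_C = 10; EF_C = 10+6 = 16
ES_D = 10; EF_D = 10+14 = 24
ES_E = max(EF_B=25, EF_C=16) = 25; EF_E = 25+3 = 28
ES_F = 16; EF_F = 16+7 = 23
ES_G = 25; EF_G = 25+9 = 34
ES_H = max(EF_D=24, EF_E=28, EF_F=23, EF_G=34) = 34; EF_H = 34+14 = 48
Expected project duration μ = 48 hours. Critical path: A → B → G → H.

Variance along critical path = 1.000 + 4.000 + 4.000 + 9.000 = 18.000; σ = √18.000 = 4.243 hours.
Z = (50 − 48) / 4.243 = 0.471
P(T ≤ 50) = Φ(0.471) ≈ 0.681

0.681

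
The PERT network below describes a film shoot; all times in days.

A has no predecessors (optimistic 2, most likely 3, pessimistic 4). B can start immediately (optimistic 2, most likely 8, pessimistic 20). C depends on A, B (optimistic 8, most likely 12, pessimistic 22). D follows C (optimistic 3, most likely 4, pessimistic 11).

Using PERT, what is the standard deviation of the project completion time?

4.03 days

te_A = (2 + 4·3 + 4)/6 = 18/6 = 3; σ²_A = ((4−2)/6)² = 0.111
te_B = (2 + 4·8 + 20)/6 = 54/6 = 9; σ²_B = ((20−2)/6)² = 9.000
te_C = (8 + 4·12 + 22)/6 = 78/6 = 13; σ²_C = ((22−8)/6)² = 5.444
te_D = (3 + 4·4 + 11)/6 = 30/6 = 5; σ²_D = ((11−3)/6)² = 1.778

Forward pass:
ES_A = 0; EF_A = 3
ES_B = 0; EF_B = 9
ES_C = max(EF_A=3, EF_B=9) = 9; EF_C = 9+13 = 22
ES_D = 22; EF_D = 22+5 = 27
Expected project duration μ = 27 days. Critical path: B → C → D.

Variance along critical path = 9.000 + 5.444 + 1.778 = 16.222
σ = √16.222 = 4.028 days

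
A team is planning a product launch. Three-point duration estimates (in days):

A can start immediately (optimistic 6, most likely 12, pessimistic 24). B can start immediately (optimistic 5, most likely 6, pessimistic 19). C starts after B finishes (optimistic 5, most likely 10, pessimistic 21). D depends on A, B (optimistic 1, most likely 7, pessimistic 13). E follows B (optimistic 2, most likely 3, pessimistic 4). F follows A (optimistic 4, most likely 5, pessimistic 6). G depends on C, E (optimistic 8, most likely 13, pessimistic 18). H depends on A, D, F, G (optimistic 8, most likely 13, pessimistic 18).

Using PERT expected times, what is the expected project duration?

45 days

te_A = (6 + 4·12 + 24)/6 = 78/6 = 13
te_B = (5 + 4·6 + 19)/6 = 48/6 = 8
te_C = (5 + 4·10 + 21)/6 = 66/6 = 11
te_D = (1 + 4·7 + 13)/6 = 42/6 = 7
te_E = (2 + 4·3 + 4)/6 = 18/6 = 3
te_F = (4 + 4·5 + 6)/6 = 30/6 = 5
te_G = (8 + 4·13 + 18)/6 = 78/6 = 13
te_H = (8 + 4·13 + 18)/6 = 78/6 = 13

Forward pass:
ES_A = 0; EF_A = 13
ES_B = 0; EF_B = 8
ES_C = 8; EF_C = 8+11 = 19
ES_D = max(EF_A=13, EF_B=8) = 13; EF_D = 13+7 = 20
ES_E = 8; EF_E = 8+3 = 11
ES_F = 13; EF_F = 13+5 = 18
ES_G = max(EF_C=19, EF_E=11) = 19; EF_G = 19+13 = 32
ES_H = max(EF_A=13, EF_D=20, EF_F=18, EF_G=32) = 32; EF_H = 32+13 = 45
Expected project duration μ = 45 days. Critical path: B → C → G → H.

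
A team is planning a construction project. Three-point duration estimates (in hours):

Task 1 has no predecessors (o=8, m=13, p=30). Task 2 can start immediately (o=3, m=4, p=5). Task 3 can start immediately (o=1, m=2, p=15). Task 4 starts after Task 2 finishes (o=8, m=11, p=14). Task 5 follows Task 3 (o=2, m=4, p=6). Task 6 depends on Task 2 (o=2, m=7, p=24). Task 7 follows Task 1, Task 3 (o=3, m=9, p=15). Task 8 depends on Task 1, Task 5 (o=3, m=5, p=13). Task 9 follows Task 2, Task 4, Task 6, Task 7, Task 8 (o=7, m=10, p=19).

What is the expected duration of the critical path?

te_Task 1 = (8 + 4·13 + 30)/6 = 90/6 = 15
te_Task 2 = (3 + 4·4 + 5)/6 = 24/6 = 4
te_Task 3 = (1 + 4·2 + 15)/6 = 24/6 = 4
te_Task 4 = (8 + 4·11 + 14)/6 = 66/6 = 11
te_Task 5 = (2 + 4·4 + 6)/6 = 24/6 = 4
te_Task 6 = (2 + 4·7 + 24)/6 = 54/6 = 9
te_Task 7 = (3 + 4·9 + 15)/6 = 54/6 = 9
te_Task 8 = (3 + 4·5 + 13)/6 = 36/6 = 6
te_Task 9 = (7 + 4·10 + 19)/6 = 66/6 = 11

Forward pass:
ES_Task 1 = 0; EF_Task 1 = 15
ES_Task 2 = 0; EF_Task 2 = 4
ES_Task 3 = 0; EF_Task 3 = 4
ES_Task 4 = 4; EF_Task 4 = 4+11 = 15
ES_Task 5 = 4; EF_Task 5 = 4+4 = 8
ES_Task 6 = 4; EF_Task 6 = 4+9 = 13
ES_Task 7 = max(EF_Task 1=15, EF_Task 3=4) = 15; EF_Task 7 = 15+9 = 24
ES_Task 8 = max(EF_Task 1=15, EF_Task 5=8) = 15; EF_Task 8 = 15+6 = 21
ES_Task 9 = max(EF_Task 2=4, EF_Task 4=15, EF_Task 6=13, EF_Task 7=24, EF_Task 8=21) = 24; EF_Task 9 = 24+11 = 35
Expected project duration μ = 35 hours. Critical path: Task 1 → Task 7 → Task 9.

35 hours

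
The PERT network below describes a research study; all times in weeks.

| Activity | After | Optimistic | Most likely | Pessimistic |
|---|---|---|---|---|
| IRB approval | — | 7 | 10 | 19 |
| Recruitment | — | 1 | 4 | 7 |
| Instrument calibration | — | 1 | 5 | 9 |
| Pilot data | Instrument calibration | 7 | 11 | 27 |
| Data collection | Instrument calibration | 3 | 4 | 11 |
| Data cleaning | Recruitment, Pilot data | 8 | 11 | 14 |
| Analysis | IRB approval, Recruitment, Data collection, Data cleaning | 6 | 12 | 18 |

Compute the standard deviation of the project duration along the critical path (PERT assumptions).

4.23 weeks

te_IRB approval = (7 + 4·10 + 19)/6 = 66/6 = 11; σ²_IRB approval = ((19−7)/6)² = 4.000
te_Recruitment = (1 + 4·4 + 7)/6 = 24/6 = 4; σ²_Recruitment = ((7−1)/6)² = 1.000
te_Instrument calibration = (1 + 4·5 + 9)/6 = 30/6 = 5; σ²_Instrument calibration = ((9−1)/6)² = 1.778
te_Pilot data = (7 + 4·11 + 27)/6 = 78/6 = 13; σ²_Pilot data = ((27−7)/6)² = 11.111
te_Data collection = (3 + 4·4 + 11)/6 = 30/6 = 5; σ²_Data collection = ((11−3)/6)² = 1.778
te_Data cleaning = (8 + 4·11 + 14)/6 = 66/6 = 11; σ²_Data cleaning = ((14−8)/6)² = 1.000
te_Analysis = (6 + 4·12 + 18)/6 = 72/6 = 12; σ²_Analysis = ((18−6)/6)² = 4.000

Forward pass:
ES_IRB approval = 0; EF_IRB approval = 11
ES_Recruitment = 0; EF_Recruitment = 4
ES_Instrument calibration = 0; EF_Instrument calibration = 5
ES_Pilot data = 5; EF_Pilot data = 5+13 = 18
ES_Data collection = 5; EF_Data collection = 5+5 = 10
ES_Data cleaning = max(EF_Recruitment=4, EF_Pilot data=18) = 18; EF_Data cleaning = 18+11 = 29
ES_Analysis = max(EF_IRB approval=11, EF_Recruitment=4, EF_Data collection=10, EF_Data cleaning=29) = 29; EF_Analysis = 29+12 = 41
Expected project duration μ = 41 weeks. Critical path: Instrument calibration → Pilot data → Data cleaning → Analysis.

Variance along critical path = 1.778 + 11.111 + 1.000 + 4.000 = 17.889
σ = √17.889 = 4.230 weeks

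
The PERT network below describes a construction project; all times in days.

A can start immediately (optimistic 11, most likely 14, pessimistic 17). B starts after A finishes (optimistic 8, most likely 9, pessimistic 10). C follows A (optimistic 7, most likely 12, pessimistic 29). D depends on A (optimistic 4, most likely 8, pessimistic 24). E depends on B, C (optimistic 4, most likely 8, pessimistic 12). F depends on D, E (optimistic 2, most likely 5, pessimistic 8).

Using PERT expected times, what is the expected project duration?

41 days

te_A = (11 + 4·14 + 17)/6 = 84/6 = 14
te_B = (8 + 4·9 + 10)/6 = 54/6 = 9
te_C = (7 + 4·12 + 29)/6 = 84/6 = 14
te_D = (4 + 4·8 + 24)/6 = 60/6 = 10
te_E = (4 + 4·8 + 12)/6 = 48/6 = 8
te_F = (2 + 4·5 + 8)/6 = 30/6 = 5

Forward pass:
ES_A = 0; EF_A = 14
ES_B = 14; EF_B = 14+9 = 23
ES_C = 14; EF_C = 14+14 = 28
ES_D = 14; EF_D = 14+10 = 24
ES_E = max(EF_B=23, EF_C=28) = 28; EF_E = 28+8 = 36
ES_F = max(EF_D=24, EF_E=36) = 36; EF_F = 36+5 = 41
Expected project duration μ = 41 days. Critical path: A → C → E → F.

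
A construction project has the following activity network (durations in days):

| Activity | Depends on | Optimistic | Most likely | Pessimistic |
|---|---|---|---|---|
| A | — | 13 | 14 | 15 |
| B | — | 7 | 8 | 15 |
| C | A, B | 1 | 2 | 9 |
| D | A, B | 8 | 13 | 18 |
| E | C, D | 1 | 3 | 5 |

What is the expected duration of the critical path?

te_A = (13 + 4·14 + 15)/6 = 84/6 = 14
te_B = (7 + 4·8 + 15)/6 = 54/6 = 9
te_C = (1 + 4·2 + 9)/6 = 18/6 = 3
te_D = (8 + 4·13 + 18)/6 = 78/6 = 13
te_E = (1 + 4·3 + 5)/6 = 18/6 = 3

Forward pass:
ES_A = 0; EF_A = 14
ES_B = 0; EF_B = 9
ES_C = max(EF_A=14, EF_B=9) = 14; EF_C = 14+3 = 17
ES_D = max(EF_A=14, EF_B=9) = 14; EF_D = 14+13 = 27
ES_E = max(EF_C=17, EF_D=27) = 27; EF_E = 27+3 = 30
Expected project duration μ = 30 days. Critical path: A → D → E.

30 days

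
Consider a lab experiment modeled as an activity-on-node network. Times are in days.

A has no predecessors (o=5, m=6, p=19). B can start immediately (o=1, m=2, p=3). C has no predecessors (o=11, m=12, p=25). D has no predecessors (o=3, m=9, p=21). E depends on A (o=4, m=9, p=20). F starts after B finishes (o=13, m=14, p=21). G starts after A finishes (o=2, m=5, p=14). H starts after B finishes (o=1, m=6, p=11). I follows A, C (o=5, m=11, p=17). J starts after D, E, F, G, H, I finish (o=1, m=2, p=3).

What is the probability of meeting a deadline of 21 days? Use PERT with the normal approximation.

0.026

te_A = (5 + 4·6 + 19)/6 = 48/6 = 8; σ²_A = ((19−5)/6)² = 5.444
te_B = (1 + 4·2 + 3)/6 = 12/6 = 2; σ²_B = ((3−1)/6)² = 0.111
te_C = (11 + 4·12 + 25)/6 = 84/6 = 14; σ²_C = ((25−11)/6)² = 5.444
te_D = (3 + 4·9 + 21)/6 = 60/6 = 10; σ²_D = ((21−3)/6)² = 9.000
te_E = (4 + 4·9 + 20)/6 = 60/6 = 10; σ²_E = ((20−4)/6)² = 7.111
te_F = (13 + 4·14 + 21)/6 = 90/6 = 15; σ²_F = ((21−13)/6)² = 1.778
te_G = (2 + 4·5 + 14)/6 = 36/6 = 6; σ²_G = ((14−2)/6)² = 4.000
te_H = (1 + 4·6 + 11)/6 = 36/6 = 6; σ²_H = ((11−1)/6)² = 2.778
te_I = (5 + 4·11 + 17)/6 = 66/6 = 11; σ²_I = ((17−5)/6)² = 4.000
te_J = (1 + 4·2 + 3)/6 = 12/6 = 2; σ²_J = ((3−1)/6)² = 0.111

Forward pass:
ES_A = 0; EF_A = 8
ES_B = 0; EF_B = 2
ES_C = 0; EF_C = 14
ES_D = 0; EF_D = 10
ES_E = 8; EF_E = 8+10 = 18
ES_F = 2; EF_F = 2+15 = 17
ES_G = 8; EF_G = 8+6 = 14
ES_H = 2; EF_H = 2+6 = 8
ES_I = max(EF_A=8, EF_C=14) = 14; EF_I = 14+11 = 25
ES_J = max(EF_D=10, EF_E=18, EF_F=17, EF_G=14, EF_H=8, EF_I=25) = 25; EF_J = 25+2 = 27
Expected project duration μ = 27 days. Critical path: C → I → J.

Variance along critical path = 5.444 + 4.000 + 0.111 = 9.556; σ = √9.556 = 3.091 days.
Z = (21 − 27) / 3.091 = -1.941
P(T ≤ 21) = Φ(-1.941) ≈ 0.026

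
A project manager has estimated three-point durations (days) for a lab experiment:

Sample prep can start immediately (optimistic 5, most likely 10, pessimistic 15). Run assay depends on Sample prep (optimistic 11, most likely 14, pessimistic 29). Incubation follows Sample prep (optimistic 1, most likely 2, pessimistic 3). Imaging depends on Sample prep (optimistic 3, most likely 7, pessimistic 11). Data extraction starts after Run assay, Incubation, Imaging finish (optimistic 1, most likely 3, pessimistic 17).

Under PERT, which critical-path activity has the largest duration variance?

Run assay

te_Sample prep = (5 + 4·10 + 15)/6 = 60/6 = 10; σ²_Sample prep = ((15−5)/6)² = 2.778
te_Run assay = (11 + 4·14 + 29)/6 = 96/6 = 16; σ²_Run assay = ((29−11)/6)² = 9.000
te_Incubation = (1 + 4·2 + 3)/6 = 12/6 = 2; σ²_Incubation = ((3−1)/6)² = 0.111
te_Imaging = (3 + 4·7 + 11)/6 = 42/6 = 7; σ²_Imaging = ((11−3)/6)² = 1.778
te_Data extraction = (1 + 4·3 + 17)/6 = 30/6 = 5; σ²_Data extraction = ((17−1)/6)² = 7.111

Forward pass:
ES_Sample prep = 0; EF_Sample prep = 10
ES_Run assay = 10; EF_Run assay = 10+16 = 26
ES_Incubation = 10; EF_Incubation = 10+2 = 12
ES_Imaging = 10; EF_Imaging = 10+7 = 17
ES_Data extraction = max(EF_Run assay=26, EF_Incubation=12, EF_Imaging=17) = 26; EF_Data extraction = 26+5 = 31
Expected project duration μ = 31 days. Critical path: Sample prep → Run assay → Data extraction.

Variances on critical path: σ²_Sample prep=2.778, σ²_Run assay=9.000, σ²_Data extraction=7.111.
Largest is σ²_Run assay = 9.000.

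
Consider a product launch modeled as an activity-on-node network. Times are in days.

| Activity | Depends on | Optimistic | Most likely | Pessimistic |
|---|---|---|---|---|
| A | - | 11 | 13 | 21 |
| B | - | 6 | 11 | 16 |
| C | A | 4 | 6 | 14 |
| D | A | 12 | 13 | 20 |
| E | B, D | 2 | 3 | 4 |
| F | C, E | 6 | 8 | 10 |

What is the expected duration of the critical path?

39 days

te_A = (11 + 4·13 + 21)/6 = 84/6 = 14
te_B = (6 + 4·11 + 16)/6 = 66/6 = 11
te_C = (4 + 4·6 + 14)/6 = 42/6 = 7
te_D = (12 + 4·13 + 20)/6 = 84/6 = 14
te_E = (2 + 4·3 + 4)/6 = 18/6 = 3
te_F = (6 + 4·8 + 10)/6 = 48/6 = 8

Forward pass:
ES_A = 0; EF_A = 14
ES_B = 0; EF_B = 11
ES_C = 14; EF_C = 14+7 = 21
ES_D = 14; EF_D = 14+14 = 28
ES_E = max(EF_B=11, EF_D=28) = 28; EF_E = 28+3 = 31
ES_F = max(EF_C=21, EF_E=31) = 31; EF_F = 31+8 = 39
Expected project duration μ = 39 days. Critical path: A → D → E → F.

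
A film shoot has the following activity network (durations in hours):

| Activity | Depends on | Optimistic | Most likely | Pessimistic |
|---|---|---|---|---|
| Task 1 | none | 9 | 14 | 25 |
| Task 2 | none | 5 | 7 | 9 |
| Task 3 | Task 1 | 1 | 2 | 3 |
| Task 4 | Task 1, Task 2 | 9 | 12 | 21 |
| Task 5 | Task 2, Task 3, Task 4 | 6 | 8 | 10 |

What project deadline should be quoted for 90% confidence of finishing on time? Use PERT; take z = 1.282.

te_Task 1 = (9 + 4·14 + 25)/6 = 90/6 = 15; σ²_Task 1 = ((25−9)/6)² = 7.111
te_Task 2 = (5 + 4·7 + 9)/6 = 42/6 = 7; σ²_Task 2 = ((9−5)/6)² = 0.444
te_Task 3 = (1 + 4·2 + 3)/6 = 12/6 = 2; σ²_Task 3 = ((3−1)/6)² = 0.111
te_Task 4 = (9 + 4·12 + 21)/6 = 78/6 = 13; σ²_Task 4 = ((21−9)/6)² = 4.000
te_Task 5 = (6 + 4·8 + 10)/6 = 48/6 = 8; σ²_Task 5 = ((10−6)/6)² = 0.444

Forward pass:
ES_Task 1 = 0; EF_Task 1 = 15
ES_Task 2 = 0; EF_Task 2 = 7
ES_Task 3 = 15; EF_Task 3 = 15+2 = 17
ES_Task 4 = max(EF_Task 1=15, EF_Task 2=7) = 15; EF_Task 4 = 15+13 = 28
ES_Task 5 = max(EF_Task 2=7, EF_Task 3=17, EF_Task 4=28) = 28; EF_Task 5 = 28+8 = 36
Expected project duration μ = 36 hours. Critical path: Task 1 → Task 4 → Task 5.

Variance along critical path = 7.111 + 4.000 + 0.444 = 11.556; σ = 3.399 hours.
D = μ + z·σ = 36 + 1.282·3.399 = 40.4 hours

40.4 hours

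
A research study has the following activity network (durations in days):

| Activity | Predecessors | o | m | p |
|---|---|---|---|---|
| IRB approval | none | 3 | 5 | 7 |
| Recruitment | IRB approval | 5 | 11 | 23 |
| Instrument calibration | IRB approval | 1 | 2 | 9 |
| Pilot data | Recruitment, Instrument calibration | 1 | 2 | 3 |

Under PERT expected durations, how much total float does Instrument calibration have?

9 days

te_IRB approval = (3 + 4·5 + 7)/6 = 30/6 = 5
te_Recruitment = (5 + 4·11 + 23)/6 = 72/6 = 12
te_Instrument calibration = (1 + 4·2 + 9)/6 = 18/6 = 3
te_Pilot data = (1 + 4·2 + 3)/6 = 12/6 = 2

Forward pass:
ES_IRB approval = 0; EF_IRB approval = 5
ES_Recruitment = 5; EF_Recruitment = 5+12 = 17
ES_Instrument calibration = 5; EF_Instrument calibration = 5+3 = 8
ES_Pilot data = max(EF_Recruitment=17, EF_Instrument calibration=8) = 17; EF_Pilot data = 17+2 = 19
Expected project duration μ = 19 days. Critical path: IRB approval → Recruitment → Pilot data.

Backward pass:
LF_Pilot data = 19; LS_Pilot data = 19−2 = 17
LF_Instrument calibration = LS_Pilot data = 17; LS_Instrument calibration = 17−3 = 14
LF_Recruitment = LS_Pilot data = 17; LS_Recruitment = 17−12 = 5
LF_IRB approval = min(LS_Recruitment=5, LS_Instrument calibration=14) = 5; LS_IRB approval = 5−5 = 0
Slack_Instrument calibration = LS_Instrument calibration − ES_Instrument calibration = 14 − 5 = 9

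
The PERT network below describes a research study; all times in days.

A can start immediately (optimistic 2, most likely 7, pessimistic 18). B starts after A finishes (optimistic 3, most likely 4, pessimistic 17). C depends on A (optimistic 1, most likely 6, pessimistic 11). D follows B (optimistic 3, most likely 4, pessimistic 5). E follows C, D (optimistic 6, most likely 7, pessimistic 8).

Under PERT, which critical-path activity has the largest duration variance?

A

te_A = (2 + 4·7 + 18)/6 = 48/6 = 8; σ²_A = ((18−2)/6)² = 7.111
te_B = (3 + 4·4 + 17)/6 = 36/6 = 6; σ²_B = ((17−3)/6)² = 5.444
te_C = (1 + 4·6 + 11)/6 = 36/6 = 6; σ²_C = ((11−1)/6)² = 2.778
te_D = (3 + 4·4 + 5)/6 = 24/6 = 4; σ²_D = ((5−3)/6)² = 0.111
te_E = (6 + 4·7 + 8)/6 = 42/6 = 7; σ²_E = ((8−6)/6)² = 0.111

Forward pass:
ES_A = 0; EF_A = 8
ES_B = 8; EF_B = 8+6 = 14
ES_C = 8; EF_C = 8+6 = 14
ES_D = 14; EF_D = 14+4 = 18
ES_E = max(EF_C=14, EF_D=18) = 18; EF_E = 18+7 = 25
Expected project duration μ = 25 days. Critical path: A → B → D → E.

Variances on critical path: σ²_A=7.111, σ²_B=5.444, σ²_D=0.111, σ²_E=0.111.
Largest is σ²_A = 7.111.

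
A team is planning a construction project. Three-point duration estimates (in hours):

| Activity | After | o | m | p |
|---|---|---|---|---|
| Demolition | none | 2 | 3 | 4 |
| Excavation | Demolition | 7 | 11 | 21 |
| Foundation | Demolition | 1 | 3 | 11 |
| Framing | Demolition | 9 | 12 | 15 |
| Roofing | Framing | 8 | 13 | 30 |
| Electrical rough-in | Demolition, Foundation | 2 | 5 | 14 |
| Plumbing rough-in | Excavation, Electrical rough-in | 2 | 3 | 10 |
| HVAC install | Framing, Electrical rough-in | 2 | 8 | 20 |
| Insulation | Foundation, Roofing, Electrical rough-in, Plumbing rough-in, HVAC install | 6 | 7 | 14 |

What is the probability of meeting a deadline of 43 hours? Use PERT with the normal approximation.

0.892

te_Demolition = (2 + 4·3 + 4)/6 = 18/6 = 3; σ²_Demolition = ((4−2)/6)² = 0.111
te_Excavation = (7 + 4·11 + 21)/6 = 72/6 = 12; σ²_Excavation = ((21−7)/6)² = 5.444
te_Foundation = (1 + 4·3 + 11)/6 = 24/6 = 4; σ²_Foundation = ((11−1)/6)² = 2.778
te_Framing = (9 + 4·12 + 15)/6 = 72/6 = 12; σ²_Framing = ((15−9)/6)² = 1.000
te_Roofing = (8 + 4·13 + 30)/6 = 90/6 = 15; σ²_Roofing = ((30−8)/6)² = 13.444
te_Electrical rough-in = (2 + 4·5 + 14)/6 = 36/6 = 6; σ²_Electrical rough-in = ((14−2)/6)² = 4.000
te_Plumbing rough-in = (2 + 4·3 + 10)/6 = 24/6 = 4; σ²_Plumbing rough-in = ((10−2)/6)² = 1.778
te_HVAC install = (2 + 4·8 + 20)/6 = 54/6 = 9; σ²_HVAC install = ((20−2)/6)² = 9.000
te_Insulation = (6 + 4·7 + 14)/6 = 48/6 = 8; σ²_Insulation = ((14−6)/6)² = 1.778

Forward pass:
ES_Demolition = 0; EF_Demolition = 3
ES_Excavation = 3; EF_Excavation = 3+12 = 15
ES_Foundation = 3; EF_Foundation = 3+4 = 7
ES_Framing = 3; EF_Framing = 3+12 = 15
ES_Roofing = 15; EF_Roofing = 15+15 = 30
ES_Electrical rough-in = max(EF_Demolition=3, EF_Foundation=7) = 7; EF_Electrical rough-in = 7+6 = 13
ES_Plumbing rough-in = max(EF_Excavation=15, EF_Electrical rough-in=13) = 15; EF_Plumbing rough-in = 15+4 = 19
ES_HVAC install = max(EF_Framing=15, EF_Electrical rough-in=13) = 15; EF_HVAC install = 15+9 = 24
ES_Insulation = max(EF_Foundation=7, EF_Roofing=30, EF_Electrical rough-in=13, EF_Plumbing rough-in=19, EF_HVAC install=24) = 30; EF_Insulation = 30+8 = 38
Expected project duration μ = 38 hours. Critical path: Demolition → Framing → Roofing → Insulation.

Variance along critical path = 0.111 + 1.000 + 13.444 + 1.778 = 16.333; σ = √16.333 = 4.041 hours.
Z = (43 − 38) / 4.041 = 1.237
P(T ≤ 43) = Φ(1.237) ≈ 0.892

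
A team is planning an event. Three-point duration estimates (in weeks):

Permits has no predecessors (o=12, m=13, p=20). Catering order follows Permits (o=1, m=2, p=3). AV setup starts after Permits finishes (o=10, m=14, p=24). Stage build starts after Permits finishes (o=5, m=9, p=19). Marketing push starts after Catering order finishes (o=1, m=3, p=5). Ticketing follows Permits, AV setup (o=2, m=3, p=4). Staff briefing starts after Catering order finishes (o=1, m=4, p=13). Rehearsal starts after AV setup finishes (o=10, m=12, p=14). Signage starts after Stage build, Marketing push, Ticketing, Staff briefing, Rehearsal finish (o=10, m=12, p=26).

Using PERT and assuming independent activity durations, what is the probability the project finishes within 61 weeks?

te_Permits = (12 + 4·13 + 20)/6 = 84/6 = 14; σ²_Permits = ((20−12)/6)² = 1.778
te_Catering order = (1 + 4·2 + 3)/6 = 12/6 = 2; σ²_Catering order = ((3−1)/6)² = 0.111
te_AV setup = (10 + 4·14 + 24)/6 = 90/6 = 15; σ²_AV setup = ((24−10)/6)² = 5.444
te_Stage build = (5 + 4·9 + 19)/6 = 60/6 = 10; σ²_Stage build = ((19−5)/6)² = 5.444
te_Marketing push = (1 + 4·3 + 5)/6 = 18/6 = 3; σ²_Marketing push = ((5−1)/6)² = 0.444
te_Ticketing = (2 + 4·3 + 4)/6 = 18/6 = 3; σ²_Ticketing = ((4−2)/6)² = 0.111
te_Staff briefing = (1 + 4·4 + 13)/6 = 30/6 = 5; σ²_Staff briefing = ((13−1)/6)² = 4.000
te_Rehearsal = (10 + 4·12 + 14)/6 = 72/6 = 12; σ²_Rehearsal = ((14−10)/6)² = 0.444
te_Signage = (10 + 4·12 + 26)/6 = 84/6 = 14; σ²_Signage = ((26−10)/6)² = 7.111

Forward pass:
ES_Permits = 0; EF_Permits = 14
ES_Catering order = 14; EF_Catering order = 14+2 = 16
ES_AV setup = 14; EF_AV setup = 14+15 = 29
ES_Stage build = 14; EF_Stage build = 14+10 = 24
ES_Marketing push = 16; EF_Marketing push = 16+3 = 19
ES_Ticketing = max(EF_Permits=14, EF_AV setup=29) = 29; EF_Ticketing = 29+3 = 32
ES_Staff briefing = 16; EF_Staff briefing = 16+5 = 21
ES_Rehearsal = 29; EF_Rehearsal = 29+12 = 41
ES_Signage = max(EF_Stage build=24, EF_Marketing push=19, EF_Ticketing=32, EF_Staff briefing=21, EF_Rehearsal=41) = 41; EF_Signage = 41+14 = 55
Expected project duration μ = 55 weeks. Critical path: Permits → AV setup → Rehearsal → Signage.

Variance along critical path = 1.778 + 5.444 + 0.444 + 7.111 = 14.778; σ = √14.778 = 3.844 weeks.
Z = (61 − 55) / 3.844 = 1.561
P(T ≤ 61) = Φ(1.561) ≈ 0.941

0.941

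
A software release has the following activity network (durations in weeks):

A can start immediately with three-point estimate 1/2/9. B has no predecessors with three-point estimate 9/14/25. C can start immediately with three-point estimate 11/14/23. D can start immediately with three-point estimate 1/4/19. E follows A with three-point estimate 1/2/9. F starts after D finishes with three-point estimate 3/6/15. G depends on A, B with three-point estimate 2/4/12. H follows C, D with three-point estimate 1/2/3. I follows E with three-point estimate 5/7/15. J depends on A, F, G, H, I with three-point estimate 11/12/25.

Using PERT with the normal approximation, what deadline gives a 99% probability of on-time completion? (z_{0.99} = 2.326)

te_A = (1 + 4·2 + 9)/6 = 18/6 = 3; σ²_A = ((9−1)/6)² = 1.778
te_B = (9 + 4·14 + 25)/6 = 90/6 = 15; σ²_B = ((25−9)/6)² = 7.111
te_C = (11 + 4·14 + 23)/6 = 90/6 = 15; σ²_C = ((23−11)/6)² = 4.000
te_D = (1 + 4·4 + 19)/6 = 36/6 = 6; σ²_D = ((19−1)/6)² = 9.000
te_E = (1 + 4·2 + 9)/6 = 18/6 = 3; σ²_E = ((9−1)/6)² = 1.778
te_F = (3 + 4·6 + 15)/6 = 42/6 = 7; σ²_F = ((15−3)/6)² = 4.000
te_G = (2 + 4·4 + 12)/6 = 30/6 = 5; σ²_G = ((12−2)/6)² = 2.778
te_H = (1 + 4·2 + 3)/6 = 12/6 = 2; σ²_H = ((3−1)/6)² = 0.111
te_I = (5 + 4·7 + 15)/6 = 48/6 = 8; σ²_I = ((15−5)/6)² = 2.778
te_J = (11 + 4·12 + 25)/6 = 84/6 = 14; σ²_J = ((25−11)/6)² = 5.444

Forward pass:
ES_A = 0; EF_A = 3
ES_B = 0; EF_B = 15
ES_C = 0; EF_C = 15
ES_D = 0; EF_D = 6
ES_E = 3; EF_E = 3+3 = 6
ES_F = 6; EF_F = 6+7 = 13
ES_G = max(EF_A=3, EF_B=15) = 15; EF_G = 15+5 = 20
ES_H = max(EF_C=15, EF_D=6) = 15; EF_H = 15+2 = 17
ES_I = 6; EF_I = 6+8 = 14
ES_J = max(EF_A=3, EF_F=13, EF_G=20, EF_H=17, EF_I=14) = 20; EF_J = 20+14 = 34
Expected project duration μ = 34 weeks. Critical path: B → G → J.

Variance along critical path = 7.111 + 2.778 + 5.444 = 15.333; σ = 3.916 weeks.
D = μ + z·σ = 34 + 2.326·3.916 = 43.1 weeks

43.1 weeks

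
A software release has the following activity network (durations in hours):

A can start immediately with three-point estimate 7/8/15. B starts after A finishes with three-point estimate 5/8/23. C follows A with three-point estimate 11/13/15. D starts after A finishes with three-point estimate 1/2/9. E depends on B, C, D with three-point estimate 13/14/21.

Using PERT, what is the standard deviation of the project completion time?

2.00 hours

te_A = (7 + 4·8 + 15)/6 = 54/6 = 9; σ²_A = ((15−7)/6)² = 1.778
te_B = (5 + 4·8 + 23)/6 = 60/6 = 10; σ²_B = ((23−5)/6)² = 9.000
te_C = (11 + 4·13 + 15)/6 = 78/6 = 13; σ²_C = ((15−11)/6)² = 0.444
te_D = (1 + 4·2 + 9)/6 = 18/6 = 3; σ²_D = ((9−1)/6)² = 1.778
te_E = (13 + 4·14 + 21)/6 = 90/6 = 15; σ²_E = ((21−13)/6)² = 1.778

Forward pass:
ES_A = 0; EF_A = 9
ES_B = 9; EF_B = 9+10 = 19
ES_C = 9; EF_C = 9+13 = 22
ES_D = 9; EF_D = 9+3 = 12
ES_E = max(EF_B=19, EF_C=22, EF_D=12) = 22; EF_E = 22+15 = 37
Expected project duration μ = 37 hours. Critical path: A → C → E.

Variance along critical path = 1.778 + 0.444 + 1.778 = 4.000
σ = √4.000 = 2.000 hours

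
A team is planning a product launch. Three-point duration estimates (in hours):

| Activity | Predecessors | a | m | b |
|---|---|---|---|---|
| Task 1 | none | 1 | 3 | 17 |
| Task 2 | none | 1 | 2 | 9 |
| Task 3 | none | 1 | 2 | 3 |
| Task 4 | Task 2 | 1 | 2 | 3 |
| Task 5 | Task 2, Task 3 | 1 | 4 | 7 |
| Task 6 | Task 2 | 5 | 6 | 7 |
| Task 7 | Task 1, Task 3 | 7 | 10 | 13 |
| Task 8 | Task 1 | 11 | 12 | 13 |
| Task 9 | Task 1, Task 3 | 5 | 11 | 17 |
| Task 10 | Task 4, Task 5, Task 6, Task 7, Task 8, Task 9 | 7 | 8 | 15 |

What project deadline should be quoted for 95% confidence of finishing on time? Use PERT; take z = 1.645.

te_Task 1 = (1 + 4·3 + 17)/6 = 30/6 = 5; σ²_Task 1 = ((17−1)/6)² = 7.111
te_Task 2 = (1 + 4·2 + 9)/6 = 18/6 = 3; σ²_Task 2 = ((9−1)/6)² = 1.778
te_Task 3 = (1 + 4·2 + 3)/6 = 12/6 = 2; σ²_Task 3 = ((3−1)/6)² = 0.111
te_Task 4 = (1 + 4·2 + 3)/6 = 12/6 = 2; σ²_Task 4 = ((3−1)/6)² = 0.111
te_Task 5 = (1 + 4·4 + 7)/6 = 24/6 = 4; σ²_Task 5 = ((7−1)/6)² = 1.000
te_Task 6 = (5 + 4·6 + 7)/6 = 36/6 = 6; σ²_Task 6 = ((7−5)/6)² = 0.111
te_Task 7 = (7 + 4·10 + 13)/6 = 60/6 = 10; σ²_Task 7 = ((13−7)/6)² = 1.000
te_Task 8 = (11 + 4·12 + 13)/6 = 72/6 = 12; σ²_Task 8 = ((13−11)/6)² = 0.111
te_Task 9 = (5 + 4·11 + 17)/6 = 66/6 = 11; σ²_Task 9 = ((17−5)/6)² = 4.000
te_Task 10 = (7 + 4·8 + 15)/6 = 54/6 = 9; σ²_Task 10 = ((15−7)/6)² = 1.778

Forward pass:
ES_Task 1 = 0; EF_Task 1 = 5
ES_Task 2 = 0; EF_Task 2 = 3
ES_Task 3 = 0; EF_Task 3 = 2
ES_Task 4 = 3; EF_Task 4 = 3+2 = 5
ES_Task 5 = max(EF_Task 2=3, EF_Task 3=2) = 3; EF_Task 5 = 3+4 = 7
ES_Task 6 = 3; EF_Task 6 = 3+6 = 9
ES_Task 7 = max(EF_Task 1=5, EF_Task 3=2) = 5; EF_Task 7 = 5+10 = 15
ES_Task 8 = 5; EF_Task 8 = 5+12 = 17
ES_Task 9 = max(EF_Task 1=5, EF_Task 3=2) = 5; EF_Task 9 = 5+11 = 16
ES_Task 10 = max(EF_Task 4=5, EF_Task 5=7, EF_Task 6=9, EF_Task 7=15, EF_Task 8=17, EF_Task 9=16) = 17; EF_Task 10 = 17+9 = 26
Expected project duration μ = 26 hours. Critical path: Task 1 → Task 8 → Task 10.

Variance along critical path = 7.111 + 0.111 + 1.778 = 9.000; σ = 3.000 hours.
D = μ + z·σ = 26 + 1.645·3.000 = 30.9 hours

30.9 hours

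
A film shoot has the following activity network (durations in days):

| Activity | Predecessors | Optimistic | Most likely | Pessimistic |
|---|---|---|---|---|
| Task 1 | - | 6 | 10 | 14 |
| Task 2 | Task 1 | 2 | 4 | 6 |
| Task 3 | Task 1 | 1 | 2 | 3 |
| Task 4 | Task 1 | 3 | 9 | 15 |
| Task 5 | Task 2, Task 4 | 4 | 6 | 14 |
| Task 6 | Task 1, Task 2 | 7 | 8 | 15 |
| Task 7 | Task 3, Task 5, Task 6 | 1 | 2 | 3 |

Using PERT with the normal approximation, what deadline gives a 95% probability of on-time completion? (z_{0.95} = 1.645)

te_Task 1 = (6 + 4·10 + 14)/6 = 60/6 = 10; σ²_Task 1 = ((14−6)/6)² = 1.778
te_Task 2 = (2 + 4·4 + 6)/6 = 24/6 = 4; σ²_Task 2 = ((6−2)/6)² = 0.444
te_Task 3 = (1 + 4·2 + 3)/6 = 12/6 = 2; σ²_Task 3 = ((3−1)/6)² = 0.111
te_Task 4 = (3 + 4·9 + 15)/6 = 54/6 = 9; σ²_Task 4 = ((15−3)/6)² = 4.000
te_Task 5 = (4 + 4·6 + 14)/6 = 42/6 = 7; σ²_Task 5 = ((14−4)/6)² = 2.778
te_Task 6 = (7 + 4·8 + 15)/6 = 54/6 = 9; σ²_Task 6 = ((15−7)/6)² = 1.778
te_Task 7 = (1 + 4·2 + 3)/6 = 12/6 = 2; σ²_Task 7 = ((3−1)/6)² = 0.111

Forward pass:
ES_Task 1 = 0; EF_Task 1 = 10
ES_Task 2 = 10; EF_Task 2 = 10+4 = 14
ES_Task 3 = 10; EF_Task 3 = 10+2 = 12
ES_Task 4 = 10; EF_Task 4 = 10+9 = 19
ES_Task 5 = max(EF_Task 2=14, EF_Task 4=19) = 19; EF_Task 5 = 19+7 = 26
ES_Task 6 = max(EF_Task 1=10, EF_Task 2=14) = 14; EF_Task 6 = 14+9 = 23
ES_Task 7 = max(EF_Task 3=12, EF_Task 5=26, EF_Task 6=23) = 26; EF_Task 7 = 26+2 = 28
Expected project duration μ = 28 days. Critical path: Task 1 → Task 4 → Task 5 → Task 7.

Variance along critical path = 1.778 + 4.000 + 2.778 + 0.111 = 8.667; σ = 2.944 days.
D = μ + z·σ = 28 + 1.645·2.944 = 32.8 days

32.8 days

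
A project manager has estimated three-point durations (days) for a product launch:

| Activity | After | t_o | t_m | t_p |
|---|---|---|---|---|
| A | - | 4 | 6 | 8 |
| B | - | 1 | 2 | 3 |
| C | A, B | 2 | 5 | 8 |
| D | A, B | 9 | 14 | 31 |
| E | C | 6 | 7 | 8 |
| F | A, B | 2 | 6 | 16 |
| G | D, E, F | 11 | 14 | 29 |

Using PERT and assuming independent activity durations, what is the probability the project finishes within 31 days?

te_A = (4 + 4·6 + 8)/6 = 36/6 = 6; σ²_A = ((8−4)/6)² = 0.444
te_B = (1 + 4·2 + 3)/6 = 12/6 = 2; σ²_B = ((3−1)/6)² = 0.111
te_C = (2 + 4·5 + 8)/6 = 30/6 = 5; σ²_C = ((8−2)/6)² = 1.000
te_D = (9 + 4·14 + 31)/6 = 96/6 = 16; σ²_D = ((31−9)/6)² = 13.444
te_E = (6 + 4·7 + 8)/6 = 42/6 = 7; σ²_E = ((8−6)/6)² = 0.111
te_F = (2 + 4·6 + 16)/6 = 42/6 = 7; σ²_F = ((16−2)/6)² = 5.444
te_G = (11 + 4·14 + 29)/6 = 96/6 = 16; σ²_G = ((29−11)/6)² = 9.000

Forward pass:
ES_A = 0; EF_A = 6
ES_B = 0; EF_B = 2
ES_C = max(EF_A=6, EF_B=2) = 6; EF_C = 6+5 = 11
ES_D = max(EF_A=6, EF_B=2) = 6; EF_D = 6+16 = 22
ES_E = 11; EF_E = 11+7 = 18
ES_F = max(EF_A=6, EF_B=2) = 6; EF_F = 6+7 = 13
ES_G = max(EF_D=22, EF_E=18, EF_F=13) = 22; EF_G = 22+16 = 38
Expected project duration μ = 38 days. Critical path: A → D → G.

Variance along critical path = 0.444 + 13.444 + 9.000 = 22.889; σ = √22.889 = 4.784 days.
Z = (31 − 38) / 4.784 = -1.463
P(T ≤ 31) = Φ(-1.463) ≈ 0.072

0.072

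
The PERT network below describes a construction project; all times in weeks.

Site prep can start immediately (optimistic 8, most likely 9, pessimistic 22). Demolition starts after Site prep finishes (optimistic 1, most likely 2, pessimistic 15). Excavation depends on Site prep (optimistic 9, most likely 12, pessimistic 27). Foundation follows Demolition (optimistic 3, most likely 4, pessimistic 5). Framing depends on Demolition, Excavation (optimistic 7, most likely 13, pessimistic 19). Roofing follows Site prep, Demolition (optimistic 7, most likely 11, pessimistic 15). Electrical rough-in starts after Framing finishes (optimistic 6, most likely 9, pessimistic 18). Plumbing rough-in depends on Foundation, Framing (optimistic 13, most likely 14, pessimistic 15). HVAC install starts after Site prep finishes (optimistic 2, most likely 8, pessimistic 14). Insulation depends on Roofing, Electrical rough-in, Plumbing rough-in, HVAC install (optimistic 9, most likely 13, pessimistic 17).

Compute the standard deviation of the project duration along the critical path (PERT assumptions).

te_Site prep = (8 + 4·9 + 22)/6 = 66/6 = 11; σ²_Site prep = ((22−8)/6)² = 5.444
te_Demolition = (1 + 4·2 + 15)/6 = 24/6 = 4; σ²_Demolition = ((15−1)/6)² = 5.444
te_Excavation = (9 + 4·12 + 27)/6 = 84/6 = 14; σ²_Excavation = ((27−9)/6)² = 9.000
te_Foundation = (3 + 4·4 + 5)/6 = 24/6 = 4; σ²_Foundation = ((5−3)/6)² = 0.111
te_Framing = (7 + 4·13 + 19)/6 = 78/6 = 13; σ²_Framing = ((19−7)/6)² = 4.000
te_Roofing = (7 + 4·11 + 15)/6 = 66/6 = 11; σ²_Roofing = ((15−7)/6)² = 1.778
te_Electrical rough-in = (6 + 4·9 + 18)/6 = 60/6 = 10; σ²_Electrical rough-in = ((18−6)/6)² = 4.000
te_Plumbing rough-in = (13 + 4·14 + 15)/6 = 84/6 = 14; σ²_Plumbing rough-in = ((15−13)/6)² = 0.111
te_HVAC install = (2 + 4·8 + 14)/6 = 48/6 = 8; σ²_HVAC install = ((14−2)/6)² = 4.000
te_Insulation = (9 + 4·13 + 17)/6 = 78/6 = 13; σ²_Insulation = ((17−9)/6)² = 1.778

Forward pass:
ES_Site prep = 0; EF_Site prep = 11
ES_Demolition = 11; EF_Demolition = 11+4 = 15
ES_Excavation = 11; EF_Excavation = 11+14 = 25
ES_Foundation = 15; EF_Foundation = 15+4 = 19
ES_Framing = max(EF_Demolition=15, EF_Excavation=25) = 25; EF_Framing = 25+13 = 38
ES_Roofing = max(EF_Site prep=11, EF_Demolition=15) = 15; EF_Roofing = 15+11 = 26
ES_Electrical rough-in = 38; EF_Electrical rough-in = 38+10 = 48
ES_Plumbing rough-in = max(EF_Foundation=19, EF_Framing=38) = 38; EF_Plumbing rough-in = 38+14 = 52
ES_HVAC install = 11; EF_HVAC install = 11+8 = 19
ES_Insulation = max(EF_Roofing=26, EF_Electrical rough-in=48, EF_Plumbing rough-in=52, EF_HVAC install=19) = 52; EF_Insulation = 52+13 = 65
Expected project duration μ = 65 weeks. Critical path: Site prep → Excavation → Framing → Plumbing rough-in → Insulation.

Variance along critical path = 5.444 + 9.000 + 4.000 + 0.111 + 1.778 = 20.333
σ = √20.333 = 4.509 weeks

4.51 weeks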